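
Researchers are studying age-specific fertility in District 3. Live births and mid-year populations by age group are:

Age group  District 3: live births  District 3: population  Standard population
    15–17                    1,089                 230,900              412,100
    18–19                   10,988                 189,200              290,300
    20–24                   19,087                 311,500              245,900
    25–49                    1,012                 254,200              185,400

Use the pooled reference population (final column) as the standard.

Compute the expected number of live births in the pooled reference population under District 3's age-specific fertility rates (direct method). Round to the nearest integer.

34609

Age-specific rates per 1,000 for District 3: 4.716, 58.076, 61.274, 3.981.
Expected live births = Σ (standard pop × age-specific rate ÷ 1,000)
= 412,100×4.716/1,000 + 290,300×58.076/1,000 + 245,900×61.274/1,000 + 185,400×3.981/1,000
= 1943.60 + 16859.49 + 15067.39 + 738.10 = 34608.59.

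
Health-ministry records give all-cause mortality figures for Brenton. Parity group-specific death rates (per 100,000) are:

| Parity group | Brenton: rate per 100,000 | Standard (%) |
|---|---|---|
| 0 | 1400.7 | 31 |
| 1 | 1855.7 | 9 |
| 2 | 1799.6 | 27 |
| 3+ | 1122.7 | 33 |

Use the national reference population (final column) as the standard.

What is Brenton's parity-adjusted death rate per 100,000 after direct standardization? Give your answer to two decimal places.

1457.61

Standard weights: 0.31, 0.09, 0.27, 0.33.
Standardized rate: 0.3100×1400.7 + 0.0900×1855.7 + 0.2700×1799.6 + 0.3300×1122.7 = 1457.6130 per 100,000.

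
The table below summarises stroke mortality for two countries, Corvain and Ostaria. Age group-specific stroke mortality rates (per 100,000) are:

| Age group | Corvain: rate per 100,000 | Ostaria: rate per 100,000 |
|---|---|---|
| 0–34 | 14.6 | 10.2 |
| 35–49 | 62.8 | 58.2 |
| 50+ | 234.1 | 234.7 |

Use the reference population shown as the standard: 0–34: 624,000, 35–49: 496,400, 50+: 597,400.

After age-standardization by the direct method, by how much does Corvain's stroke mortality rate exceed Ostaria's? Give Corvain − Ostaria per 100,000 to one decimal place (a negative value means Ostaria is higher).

Standard total = 1,717,800; weights = 0.3633, 0.2890, 0.3478.
Corvain: 0.3633×14.6 + 0.2890×62.8 + 0.3478×234.1 = 104.8642 per 100,000.
Ostaria: 0.3633×10.2 + 0.2890×58.2 + 0.3478×234.7 = 102.1452 per 100,000.
Difference = 104.8642 − 102.1452 = 2.7189.

2.7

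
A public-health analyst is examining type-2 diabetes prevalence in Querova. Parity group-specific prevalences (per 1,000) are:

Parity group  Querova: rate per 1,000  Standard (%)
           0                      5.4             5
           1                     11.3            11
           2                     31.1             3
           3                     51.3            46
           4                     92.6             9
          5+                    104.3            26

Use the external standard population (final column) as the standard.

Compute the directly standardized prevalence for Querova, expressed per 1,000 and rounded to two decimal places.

61.50

Standard weights: 0.05, 0.11, 0.03, 0.46, 0.09, 0.26.
Standardized rate: 0.0500×5.4 + 0.1100×11.3 + 0.0300×31.1 + 0.4600×51.3 + 0.0900×92.6 + 0.2600×104.3 = 61.4960 per 1,000.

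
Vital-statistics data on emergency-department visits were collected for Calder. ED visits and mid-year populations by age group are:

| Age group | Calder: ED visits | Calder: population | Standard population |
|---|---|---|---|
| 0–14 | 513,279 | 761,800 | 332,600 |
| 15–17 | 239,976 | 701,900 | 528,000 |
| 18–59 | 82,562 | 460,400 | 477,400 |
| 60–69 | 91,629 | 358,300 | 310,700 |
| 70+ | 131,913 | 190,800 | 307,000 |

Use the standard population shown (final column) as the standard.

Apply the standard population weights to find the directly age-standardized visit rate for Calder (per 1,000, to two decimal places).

Age-specific rates per 1,000 for Calder: 673.771, 341.895, 179.327, 255.733, 691.368.
Standard total = 1,955,700; weights = 0.1701, 0.2700, 0.2441, 0.1589, 0.1570.
Standardized rate: 0.1701×673.771 + 0.2700×341.895 + 0.2441×179.327 + 0.1589×255.733 + 0.1570×691.368 = 399.8228 per 1,000.

399.82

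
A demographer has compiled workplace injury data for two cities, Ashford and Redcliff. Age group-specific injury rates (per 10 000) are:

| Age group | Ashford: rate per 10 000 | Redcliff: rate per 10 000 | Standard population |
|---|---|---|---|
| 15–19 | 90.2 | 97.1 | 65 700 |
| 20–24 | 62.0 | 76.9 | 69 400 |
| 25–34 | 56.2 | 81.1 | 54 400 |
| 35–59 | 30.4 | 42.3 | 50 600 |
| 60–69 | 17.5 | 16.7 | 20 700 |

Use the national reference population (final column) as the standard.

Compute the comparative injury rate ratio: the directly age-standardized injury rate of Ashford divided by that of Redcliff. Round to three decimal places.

Standard total = 260 800; weights = 0.2519, 0.2661, 0.2086, 0.1940, 0.0794.
Ashford: 0.2519×90.2 + 0.2661×62.0 + 0.2086×56.2 + 0.1940×30.4 + 0.0794×17.5 = 58.2313 per 10 000.
Redcliff: 0.2519×97.1 + 0.2661×76.9 + 0.2086×81.1 + 0.1940×42.3 + 0.0794×16.7 = 71.3736 per 10 000.
Ratio = 58.2313 ÷ 71.3736 = 0.81587.

0.816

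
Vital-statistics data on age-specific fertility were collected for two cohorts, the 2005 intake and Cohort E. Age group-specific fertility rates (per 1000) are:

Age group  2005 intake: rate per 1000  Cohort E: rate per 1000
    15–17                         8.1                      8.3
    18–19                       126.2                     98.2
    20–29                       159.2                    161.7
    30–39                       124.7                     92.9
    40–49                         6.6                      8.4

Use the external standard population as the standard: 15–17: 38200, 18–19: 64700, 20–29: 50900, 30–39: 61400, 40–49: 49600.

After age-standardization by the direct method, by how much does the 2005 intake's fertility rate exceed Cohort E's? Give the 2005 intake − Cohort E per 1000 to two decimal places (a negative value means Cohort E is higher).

13.37

Standard total = 264800; weights = 0.1443, 0.2443, 0.1922, 0.2319, 0.1873.
The 2005 intake: 0.1443×8.1 + 0.2443×126.2 + 0.1922×159.2 + 0.2319×124.7 + 0.1873×6.6 = 92.7560 per 1000.
Cohort E: 0.1443×8.3 + 0.2443×98.2 + 0.1922×161.7 + 0.2319×92.9 + 0.1873×8.4 = 79.3876 per 1000.
Difference = 92.7560 − 79.3876 = 13.3684.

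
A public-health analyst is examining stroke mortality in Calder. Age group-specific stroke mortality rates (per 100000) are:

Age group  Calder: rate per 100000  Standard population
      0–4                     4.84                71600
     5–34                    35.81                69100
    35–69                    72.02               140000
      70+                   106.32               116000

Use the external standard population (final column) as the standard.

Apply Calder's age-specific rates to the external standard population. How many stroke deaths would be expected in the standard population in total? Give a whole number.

252

Expected stroke deaths = Σ (standard pop × age-specific rate ÷ 100000)
= 71600×4.84/100000 + 69100×35.81/100000 + 140000×72.02/100000 + 116000×106.32/100000
= 3.47 + 24.74 + 100.83 + 123.33 = 252.37.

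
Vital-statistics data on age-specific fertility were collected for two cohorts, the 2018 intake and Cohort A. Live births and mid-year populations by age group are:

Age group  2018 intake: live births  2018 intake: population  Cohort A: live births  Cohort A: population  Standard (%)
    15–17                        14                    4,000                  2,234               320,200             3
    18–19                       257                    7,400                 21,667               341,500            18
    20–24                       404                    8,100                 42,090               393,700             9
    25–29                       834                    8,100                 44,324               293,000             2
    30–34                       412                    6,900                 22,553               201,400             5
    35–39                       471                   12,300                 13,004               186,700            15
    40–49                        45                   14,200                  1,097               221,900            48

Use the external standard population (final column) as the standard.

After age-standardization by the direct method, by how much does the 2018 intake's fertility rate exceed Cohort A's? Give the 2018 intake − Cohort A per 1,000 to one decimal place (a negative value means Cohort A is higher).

Age-specific rates per 1,000 for the 2018 intake: 3.500, 34.730, 49.877, 102.963, 59.710, 38.293, 3.169.
For Cohort A: 6.977, 63.447, 106.909, 151.276, 111.981, 69.652, 4.944.
Standard weights: 0.03, 0.18, 0.09, 0.02, 0.05, 0.15, 0.48.
The 2018 intake: 0.0300×3.500 + 0.1800×34.730 + 0.0900×49.877 + 0.0200×102.963 + 0.0500×59.710 + 0.1500×38.293 + 0.4800×3.169 = 23.1550 per 1,000.
Cohort A: 0.0300×6.977 + 0.1800×63.447 + 0.0900×106.909 + 0.0200×151.276 + 0.0500×111.981 + 0.1500×69.652 + 0.4800×4.944 = 42.6968 per 1,000.
Difference = 23.1550 − 42.6968 = -19.5418.

-19.5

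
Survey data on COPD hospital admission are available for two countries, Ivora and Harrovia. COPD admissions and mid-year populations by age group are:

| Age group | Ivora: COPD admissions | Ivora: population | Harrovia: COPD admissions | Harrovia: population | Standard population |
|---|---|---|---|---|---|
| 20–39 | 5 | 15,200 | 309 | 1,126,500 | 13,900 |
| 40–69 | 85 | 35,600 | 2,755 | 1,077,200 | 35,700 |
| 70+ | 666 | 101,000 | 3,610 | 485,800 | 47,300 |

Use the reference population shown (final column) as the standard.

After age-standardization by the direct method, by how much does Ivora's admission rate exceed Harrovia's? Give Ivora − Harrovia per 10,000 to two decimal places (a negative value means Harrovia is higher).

Age-specific rates per 10,000 for Ivora: 3.29, 23.88, 65.94.
For Harrovia: 2.74, 25.58, 74.31.
Standard total = 96,900; weights = 0.1434, 0.3684, 0.4881.
Ivora: 0.1434×3.29 + 0.3684×23.88 + 0.4881×65.94 = 41.4562 per 10,000.
Harrovia: 0.1434×2.74 + 0.3684×25.58 + 0.4881×74.31 = 46.0894 per 10,000.
Difference = 41.4562 − 46.0894 = -4.6332.

-4.63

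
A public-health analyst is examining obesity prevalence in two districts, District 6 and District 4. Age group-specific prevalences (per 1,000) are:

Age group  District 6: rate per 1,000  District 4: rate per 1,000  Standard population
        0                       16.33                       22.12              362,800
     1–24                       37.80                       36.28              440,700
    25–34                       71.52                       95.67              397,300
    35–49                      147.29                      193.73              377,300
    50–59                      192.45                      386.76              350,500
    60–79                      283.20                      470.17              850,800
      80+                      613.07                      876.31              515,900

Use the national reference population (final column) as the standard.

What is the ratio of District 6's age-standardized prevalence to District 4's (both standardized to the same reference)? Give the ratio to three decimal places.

0.651

Standard total = 3,295,300; weights = 0.1101, 0.1337, 0.1206, 0.1145, 0.1064, 0.2582, 0.1566.
District 6: 0.1101×16.33 + 0.1337×37.80 + 0.1206×71.52 + 0.1145×147.29 + 0.1064×192.45 + 0.2582×283.20 + 0.1566×613.07 = 221.9080 per 1,000.
District 4: 0.1101×22.12 + 0.1337×36.28 + 0.1206×95.67 + 0.1145×193.73 + 0.1064×386.76 + 0.2582×470.17 + 0.1566×876.31 = 340.7235 per 1,000.
Ratio = 221.9080 ÷ 340.7235 = 0.65128.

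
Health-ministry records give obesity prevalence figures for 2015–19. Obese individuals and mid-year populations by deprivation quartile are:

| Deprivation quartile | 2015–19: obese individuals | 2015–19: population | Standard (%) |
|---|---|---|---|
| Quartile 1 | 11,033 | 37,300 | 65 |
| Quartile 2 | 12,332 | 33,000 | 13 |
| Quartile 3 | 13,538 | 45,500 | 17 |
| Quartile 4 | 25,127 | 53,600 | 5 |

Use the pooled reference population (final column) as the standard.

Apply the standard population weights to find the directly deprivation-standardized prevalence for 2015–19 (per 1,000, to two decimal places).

Deprivation-specific rates per 1,000 for 2015–19: 295.791, 373.697, 297.538, 468.787.
Standard weights: 0.65, 0.13, 0.17, 0.05.
Standardized rate: 0.6500×295.791 + 0.1300×373.697 + 0.1700×297.538 + 0.0500×468.787 = 314.8656 per 1,000.

314.87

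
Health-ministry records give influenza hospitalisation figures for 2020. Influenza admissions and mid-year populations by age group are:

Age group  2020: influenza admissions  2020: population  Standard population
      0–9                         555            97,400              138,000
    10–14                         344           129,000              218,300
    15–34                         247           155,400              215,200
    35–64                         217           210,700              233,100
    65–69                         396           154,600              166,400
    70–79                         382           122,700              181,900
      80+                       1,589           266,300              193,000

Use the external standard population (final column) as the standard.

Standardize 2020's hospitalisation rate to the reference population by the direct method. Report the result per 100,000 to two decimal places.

304.24

Age-specific rates per 100,000 for 2020: 569.82, 266.67, 158.94, 102.99, 256.14, 311.33, 596.70.
Standard total = 1,345,900; weights = 0.1025, 0.1622, 0.1599, 0.1732, 0.1236, 0.1352, 0.1434.
Standardized rate: 0.1025×569.82 + 0.1622×266.67 + 0.1599×158.94 + 0.1732×102.99 + 0.1236×256.14 + 0.1352×311.33 + 0.1434×596.70 = 304.2389 per 100,000.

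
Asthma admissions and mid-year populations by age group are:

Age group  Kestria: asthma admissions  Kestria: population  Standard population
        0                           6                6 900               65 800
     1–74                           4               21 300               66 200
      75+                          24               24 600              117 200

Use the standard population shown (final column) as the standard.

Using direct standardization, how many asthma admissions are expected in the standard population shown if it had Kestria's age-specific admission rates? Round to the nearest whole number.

184

Age-specific rates per 10 000 for Kestria: 8.70, 1.88, 9.76.
Expected asthma admissions = Σ (standard pop × age-specific rate ÷ 10 000)
= 65 800×8.70/10 000 + 66 200×1.88/10 000 + 117 200×9.76/10 000
= 57.22 + 12.43 + 114.34 = 183.99.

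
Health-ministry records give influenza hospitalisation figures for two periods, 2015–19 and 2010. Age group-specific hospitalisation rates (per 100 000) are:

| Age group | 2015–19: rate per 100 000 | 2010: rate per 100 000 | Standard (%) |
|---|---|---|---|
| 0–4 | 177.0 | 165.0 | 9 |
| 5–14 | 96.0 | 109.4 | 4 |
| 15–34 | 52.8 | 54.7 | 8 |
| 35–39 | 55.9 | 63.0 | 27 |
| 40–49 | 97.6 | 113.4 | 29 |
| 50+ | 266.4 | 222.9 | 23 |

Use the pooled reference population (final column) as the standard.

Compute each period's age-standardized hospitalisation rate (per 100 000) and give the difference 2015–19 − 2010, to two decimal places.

Standard weights: 0.09, 0.04, 0.08, 0.27, 0.29, 0.23.
2015–19: 0.0900×177.0 + 0.0400×96.0 + 0.0800×52.8 + 0.2700×55.9 + 0.2900×97.6 + 0.2300×266.4 = 128.6630 per 100 000.
2010: 0.0900×165.0 + 0.0400×109.4 + 0.0800×54.7 + 0.2700×63.0 + 0.2900×113.4 + 0.2300×222.9 = 124.7650 per 100 000.
Difference = 128.6630 − 124.7650 = 3.8980.

3.90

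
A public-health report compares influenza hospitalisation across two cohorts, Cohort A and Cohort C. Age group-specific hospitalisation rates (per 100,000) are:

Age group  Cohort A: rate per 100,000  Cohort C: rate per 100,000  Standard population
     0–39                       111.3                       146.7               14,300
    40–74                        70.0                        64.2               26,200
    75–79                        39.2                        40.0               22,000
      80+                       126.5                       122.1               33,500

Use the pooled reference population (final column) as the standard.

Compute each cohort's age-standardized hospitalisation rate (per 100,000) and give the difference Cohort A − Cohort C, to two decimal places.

Standard total = 96,000; weights = 0.1490, 0.2729, 0.2292, 0.3490.
Cohort A: 0.1490×111.3 + 0.2729×70.0 + 0.2292×39.2 + 0.3490×126.5 = 88.8098 per 100,000.
Cohort C: 0.1490×146.7 + 0.2729×64.2 + 0.2292×40.0 + 0.3490×122.1 = 91.1479 per 100,000.
Difference = 88.8098 − 91.1479 = -2.3381.

-2.34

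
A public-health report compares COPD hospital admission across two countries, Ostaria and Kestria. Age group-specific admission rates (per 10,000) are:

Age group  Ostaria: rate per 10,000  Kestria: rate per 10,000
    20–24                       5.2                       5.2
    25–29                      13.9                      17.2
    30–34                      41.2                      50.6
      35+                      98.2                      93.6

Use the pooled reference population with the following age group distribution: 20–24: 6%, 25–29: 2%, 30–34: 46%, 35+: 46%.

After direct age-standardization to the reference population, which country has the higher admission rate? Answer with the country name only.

Kestria

Standard weights: 0.06, 0.02, 0.46, 0.46.
Ostaria: 0.0600×5.2 + 0.0200×13.9 + 0.4600×41.2 + 0.4600×98.2 = 64.7140 per 10,000.
Kestria: 0.0600×5.2 + 0.0200×17.2 + 0.4600×50.6 + 0.4600×93.6 = 66.9880 per 10,000.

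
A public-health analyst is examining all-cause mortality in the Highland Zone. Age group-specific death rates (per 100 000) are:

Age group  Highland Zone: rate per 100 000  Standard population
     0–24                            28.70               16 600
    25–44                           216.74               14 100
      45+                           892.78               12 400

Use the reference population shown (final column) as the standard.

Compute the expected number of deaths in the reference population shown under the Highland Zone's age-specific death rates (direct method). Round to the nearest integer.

146

Expected deaths = Σ (standard pop × age-specific rate ÷ 100 000)
= 16 600×28.70/100 000 + 14 100×216.74/100 000 + 12 400×892.78/100 000
= 4.76 + 30.56 + 110.70 = 146.03.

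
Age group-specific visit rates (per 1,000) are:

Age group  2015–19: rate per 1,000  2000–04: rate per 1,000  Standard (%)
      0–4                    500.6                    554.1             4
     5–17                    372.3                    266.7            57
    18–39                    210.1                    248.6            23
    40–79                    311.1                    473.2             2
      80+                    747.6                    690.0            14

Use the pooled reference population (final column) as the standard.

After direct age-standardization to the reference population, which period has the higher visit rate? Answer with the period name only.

2015–19

Standard weights: 0.04, 0.57, 0.23, 0.02, 0.14.
2015–19: 0.0400×500.6 + 0.5700×372.3 + 0.2300×210.1 + 0.0200×311.1 + 0.1400×747.6 = 391.4440 per 1,000.
2000–04: 0.0400×554.1 + 0.5700×266.7 + 0.2300×248.6 + 0.0200×473.2 + 0.1400×690.0 = 337.4250 per 1,000.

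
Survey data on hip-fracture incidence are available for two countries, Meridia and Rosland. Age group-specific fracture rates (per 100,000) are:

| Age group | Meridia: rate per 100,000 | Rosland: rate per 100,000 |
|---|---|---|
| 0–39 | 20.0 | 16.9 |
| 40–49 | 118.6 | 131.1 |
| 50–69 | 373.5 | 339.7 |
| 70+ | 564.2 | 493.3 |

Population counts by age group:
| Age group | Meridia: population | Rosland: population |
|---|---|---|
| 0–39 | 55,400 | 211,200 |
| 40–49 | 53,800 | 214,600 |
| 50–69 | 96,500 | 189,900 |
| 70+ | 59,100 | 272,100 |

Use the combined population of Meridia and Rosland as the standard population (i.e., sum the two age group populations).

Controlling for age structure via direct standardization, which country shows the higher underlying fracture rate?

Meridia

Combined standard total = 1,152,600; weights = 0.2313, 0.2329, 0.2485, 0.2874.
Meridia: 0.2313×20.0 + 0.2329×118.6 + 0.2485×373.5 + 0.2874×564.2 = 287.1748 per 100,000.
Rosland: 0.2313×16.9 + 0.2329×131.1 + 0.2485×339.7 + 0.2874×493.3 = 260.5968 per 100,000.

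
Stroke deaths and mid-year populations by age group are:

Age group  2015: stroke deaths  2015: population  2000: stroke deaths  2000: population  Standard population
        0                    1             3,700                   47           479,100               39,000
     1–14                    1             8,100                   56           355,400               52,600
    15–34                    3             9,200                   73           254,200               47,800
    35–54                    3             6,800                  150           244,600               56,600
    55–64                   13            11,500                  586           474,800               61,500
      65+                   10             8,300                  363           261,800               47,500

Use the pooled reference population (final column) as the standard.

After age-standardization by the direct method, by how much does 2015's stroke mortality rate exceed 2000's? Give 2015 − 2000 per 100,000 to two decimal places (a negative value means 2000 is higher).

-5.89

Age-specific rates per 100,000 for 2015: 27.03, 12.35, 32.61, 44.12, 113.04, 120.48.
For 2000: 9.81, 15.76, 28.72, 61.32, 123.42, 138.66.
Standard total = 305,000; weights = 0.1279, 0.1725, 0.1567, 0.1856, 0.2016, 0.1557.
2015: 0.1279×27.03 + 0.1725×12.35 + 0.1567×32.61 + 0.1856×44.12 + 0.2016×113.04 + 0.1557×120.48 = 60.4402 per 100,000.
2000: 0.1279×9.81 + 0.1725×15.76 + 0.1567×28.72 + 0.1856×61.32 + 0.2016×123.42 + 0.1557×138.66 = 66.3330 per 100,000.
Difference = 60.4402 − 66.3330 = -5.8928.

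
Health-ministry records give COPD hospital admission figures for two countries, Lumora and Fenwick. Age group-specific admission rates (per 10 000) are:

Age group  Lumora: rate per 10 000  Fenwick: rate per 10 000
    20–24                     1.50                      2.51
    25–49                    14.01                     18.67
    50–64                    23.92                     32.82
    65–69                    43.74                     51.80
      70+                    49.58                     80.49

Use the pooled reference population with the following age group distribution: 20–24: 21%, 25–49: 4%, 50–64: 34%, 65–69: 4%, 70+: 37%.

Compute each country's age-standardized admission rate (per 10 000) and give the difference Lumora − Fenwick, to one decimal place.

Standard weights: 0.21, 0.04, 0.34, 0.04, 0.37.
Lumora: 0.2100×1.50 + 0.0400×14.01 + 0.3400×23.92 + 0.0400×43.74 + 0.3700×49.58 = 29.1024 per 10 000.
Fenwick: 0.2100×2.51 + 0.0400×18.67 + 0.3400×32.82 + 0.0400×51.80 + 0.3700×80.49 = 44.2860 per 10 000.
Difference = 29.1024 − 44.2860 = -15.1836.

-15.2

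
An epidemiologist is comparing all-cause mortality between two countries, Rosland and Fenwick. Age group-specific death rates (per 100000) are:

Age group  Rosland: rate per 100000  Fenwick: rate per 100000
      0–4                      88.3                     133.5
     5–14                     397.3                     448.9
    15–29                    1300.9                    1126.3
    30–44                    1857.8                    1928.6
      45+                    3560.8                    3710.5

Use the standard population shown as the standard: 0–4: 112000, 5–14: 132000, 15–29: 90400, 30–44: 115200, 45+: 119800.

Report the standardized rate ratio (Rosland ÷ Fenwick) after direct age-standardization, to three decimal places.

Standard total = 569400; weights = 0.1967, 0.2318, 0.1588, 0.2023, 0.2104.
Rosland: 0.1967×88.3 + 0.2318×397.3 + 0.1588×1300.9 + 0.2023×1857.8 + 0.2104×3560.8 = 1441.0554 per 100000.
Fenwick: 0.1967×133.5 + 0.2318×448.9 + 0.1588×1126.3 + 0.2023×1928.6 + 0.2104×3710.5 = 1480.0087 per 100000.
Ratio = 1441.0554 ÷ 1480.0087 = 0.97368.

0.974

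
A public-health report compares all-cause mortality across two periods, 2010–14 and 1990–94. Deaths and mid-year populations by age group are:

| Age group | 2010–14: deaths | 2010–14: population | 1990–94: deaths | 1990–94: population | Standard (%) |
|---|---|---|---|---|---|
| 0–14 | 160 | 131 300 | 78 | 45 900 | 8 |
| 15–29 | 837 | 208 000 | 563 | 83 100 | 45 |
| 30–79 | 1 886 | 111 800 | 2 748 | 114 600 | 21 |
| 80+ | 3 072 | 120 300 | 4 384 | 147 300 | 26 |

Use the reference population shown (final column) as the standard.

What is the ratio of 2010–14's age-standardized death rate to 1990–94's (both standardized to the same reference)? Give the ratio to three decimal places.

0.758

Age-specific rates per 100 000 for 2010–14: 121.86, 402.40, 1686.94, 2553.62.
For 1990–94: 169.93, 677.50, 2397.91, 2976.24.
Standard weights: 0.08, 0.45, 0.21, 0.26.
2010–14: 0.0800×121.86 + 0.4500×402.40 + 0.2100×1686.94 + 0.2600×2553.62 = 1209.0282 per 100 000.
1990–94: 0.0800×169.93 + 0.4500×677.50 + 0.2100×2397.91 + 0.2600×2976.24 = 1595.8508 per 100 000.
Ratio = 1209.0282 ÷ 1595.8508 = 0.75761.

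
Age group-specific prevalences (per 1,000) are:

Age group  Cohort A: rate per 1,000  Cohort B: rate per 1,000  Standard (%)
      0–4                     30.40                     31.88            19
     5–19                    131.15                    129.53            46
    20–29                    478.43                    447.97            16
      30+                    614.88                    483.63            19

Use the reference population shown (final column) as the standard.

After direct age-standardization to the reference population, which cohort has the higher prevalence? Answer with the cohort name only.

Standard weights: 0.19, 0.46, 0.16, 0.19.
Cohort A: 0.1900×30.40 + 0.4600×131.15 + 0.1600×478.43 + 0.1900×614.88 = 259.4810 per 1,000.
Cohort B: 0.1900×31.88 + 0.4600×129.53 + 0.1600×447.97 + 0.1900×483.63 = 229.2059 per 1,000.

Cohort A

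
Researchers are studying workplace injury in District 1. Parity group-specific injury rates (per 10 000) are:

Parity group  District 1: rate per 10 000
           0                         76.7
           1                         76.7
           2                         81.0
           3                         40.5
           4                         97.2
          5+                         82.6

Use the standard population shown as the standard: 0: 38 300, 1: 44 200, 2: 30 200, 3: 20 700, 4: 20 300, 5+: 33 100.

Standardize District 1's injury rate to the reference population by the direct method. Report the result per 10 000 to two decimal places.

76.66

Standard total = 186 800; weights = 0.2050, 0.2366, 0.1617, 0.1108, 0.1087, 0.1772.
Standardized rate: 0.2050×76.7 + 0.2366×76.7 + 0.1617×81.0 + 0.1108×40.5 + 0.1087×97.2 + 0.1772×82.6 = 76.6570 per 10 000.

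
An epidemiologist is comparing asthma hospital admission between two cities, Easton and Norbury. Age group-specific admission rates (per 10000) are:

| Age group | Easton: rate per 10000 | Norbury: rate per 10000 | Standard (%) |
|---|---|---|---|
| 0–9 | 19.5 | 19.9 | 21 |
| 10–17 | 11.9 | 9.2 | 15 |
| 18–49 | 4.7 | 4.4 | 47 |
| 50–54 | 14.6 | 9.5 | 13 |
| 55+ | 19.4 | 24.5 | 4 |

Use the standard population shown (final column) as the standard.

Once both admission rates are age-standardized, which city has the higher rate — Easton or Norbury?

Easton

Standard weights: 0.21, 0.15, 0.47, 0.13, 0.04.
Easton: 0.2100×19.5 + 0.1500×11.9 + 0.4700×4.7 + 0.1300×14.6 + 0.0400×19.4 = 10.7630 per 10000.
Norbury: 0.2100×19.9 + 0.1500×9.2 + 0.4700×4.4 + 0.1300×9.5 + 0.0400×24.5 = 9.8420 per 10000.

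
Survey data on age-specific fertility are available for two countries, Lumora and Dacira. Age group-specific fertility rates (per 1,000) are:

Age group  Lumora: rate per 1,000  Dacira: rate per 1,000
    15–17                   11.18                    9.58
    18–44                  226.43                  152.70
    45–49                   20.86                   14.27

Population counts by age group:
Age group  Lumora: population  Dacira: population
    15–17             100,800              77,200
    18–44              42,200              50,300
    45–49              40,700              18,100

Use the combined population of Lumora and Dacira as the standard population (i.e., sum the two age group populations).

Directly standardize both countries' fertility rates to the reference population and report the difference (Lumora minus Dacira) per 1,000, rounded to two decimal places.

22.75

Combined standard total = 329,300; weights = 0.5405, 0.2809, 0.1786.
Lumora: 0.5405×11.18 + 0.2809×226.43 + 0.1786×20.86 = 73.3719 per 1,000.
Dacira: 0.5405×9.58 + 0.2809×152.70 + 0.1786×14.27 = 50.6197 per 1,000.
Difference = 73.3719 − 50.6197 = 22.7523.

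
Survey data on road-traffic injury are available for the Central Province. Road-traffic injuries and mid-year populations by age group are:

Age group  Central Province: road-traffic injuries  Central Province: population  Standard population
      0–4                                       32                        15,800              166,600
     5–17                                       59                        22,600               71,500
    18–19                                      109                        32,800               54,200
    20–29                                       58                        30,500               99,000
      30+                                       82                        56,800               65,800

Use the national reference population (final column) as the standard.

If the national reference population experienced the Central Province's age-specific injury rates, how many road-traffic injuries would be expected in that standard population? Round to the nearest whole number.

Age-specific rates per 100,000 for the Central Province: 202.53, 261.06, 332.32, 190.16, 144.37.
Expected road-traffic injuries = Σ (standard pop × age-specific rate ÷ 100,000)
= 166,600×202.53/100,000 + 71,500×261.06/100,000 + 54,200×332.32/100,000 + 99,000×190.16/100,000 + 65,800×144.37/100,000
= 337.42 + 186.66 + 180.12 + 188.26 + 94.99 = 987.45.

987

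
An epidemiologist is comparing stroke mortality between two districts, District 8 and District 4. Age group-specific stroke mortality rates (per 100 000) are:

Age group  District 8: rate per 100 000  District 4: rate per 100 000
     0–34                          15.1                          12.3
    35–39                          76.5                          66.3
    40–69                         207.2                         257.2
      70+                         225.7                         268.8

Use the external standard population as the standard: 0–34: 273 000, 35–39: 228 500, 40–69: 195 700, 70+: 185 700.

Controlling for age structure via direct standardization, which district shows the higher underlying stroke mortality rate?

Standard total = 882 900; weights = 0.3092, 0.2588, 0.2217, 0.2103.
District 8: 0.3092×15.1 + 0.2588×76.5 + 0.2217×207.2 + 0.2103×225.7 = 117.8662 per 100 000.
District 4: 0.3092×12.3 + 0.2588×66.3 + 0.2217×257.2 + 0.2103×268.8 = 134.5086 per 100 000.

District 4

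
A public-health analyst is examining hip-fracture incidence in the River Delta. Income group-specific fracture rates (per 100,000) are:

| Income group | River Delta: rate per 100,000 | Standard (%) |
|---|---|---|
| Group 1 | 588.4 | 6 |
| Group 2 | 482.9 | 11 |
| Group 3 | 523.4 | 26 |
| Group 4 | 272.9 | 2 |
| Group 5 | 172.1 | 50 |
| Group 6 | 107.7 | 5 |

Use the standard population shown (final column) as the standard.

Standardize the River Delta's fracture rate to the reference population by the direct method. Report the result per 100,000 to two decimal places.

321.40

Standard weights: 0.06, 0.11, 0.26, 0.02, 0.50, 0.05.
Standardized rate: 0.0600×588.4 + 0.1100×482.9 + 0.2600×523.4 + 0.0200×272.9 + 0.5000×172.1 + 0.0500×107.7 = 321.4000 per 100,000.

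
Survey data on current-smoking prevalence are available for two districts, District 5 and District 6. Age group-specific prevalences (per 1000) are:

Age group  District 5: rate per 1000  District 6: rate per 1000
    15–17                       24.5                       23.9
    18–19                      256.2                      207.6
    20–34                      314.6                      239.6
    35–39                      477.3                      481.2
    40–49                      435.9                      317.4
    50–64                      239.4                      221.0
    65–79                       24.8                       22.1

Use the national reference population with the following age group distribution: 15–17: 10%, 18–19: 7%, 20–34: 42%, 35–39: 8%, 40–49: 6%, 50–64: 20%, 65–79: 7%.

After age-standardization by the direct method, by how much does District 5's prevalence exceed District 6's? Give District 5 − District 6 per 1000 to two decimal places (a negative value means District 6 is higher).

45.63

Standard weights: 0.10, 0.07, 0.42, 0.08, 0.06, 0.20, 0.07.
District 5: 0.1000×24.5 + 0.0700×256.2 + 0.4200×314.6 + 0.0800×477.3 + 0.0600×435.9 + 0.2000×239.4 + 0.0700×24.8 = 266.4700 per 1000.
District 6: 0.1000×23.9 + 0.0700×207.6 + 0.4200×239.6 + 0.0800×481.2 + 0.0600×317.4 + 0.2000×221.0 + 0.0700×22.1 = 220.8410 per 1000.
Difference = 266.4700 − 220.8410 = 45.6290.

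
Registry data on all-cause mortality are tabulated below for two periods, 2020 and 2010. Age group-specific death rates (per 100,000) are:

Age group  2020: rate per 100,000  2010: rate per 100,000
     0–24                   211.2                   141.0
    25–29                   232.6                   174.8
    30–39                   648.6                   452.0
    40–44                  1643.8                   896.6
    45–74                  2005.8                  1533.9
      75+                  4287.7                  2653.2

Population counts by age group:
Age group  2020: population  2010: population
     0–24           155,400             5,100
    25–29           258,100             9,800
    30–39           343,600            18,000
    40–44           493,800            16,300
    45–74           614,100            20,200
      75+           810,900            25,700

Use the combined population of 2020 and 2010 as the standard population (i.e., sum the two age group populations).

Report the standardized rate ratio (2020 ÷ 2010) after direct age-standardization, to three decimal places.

1.553

Combined standard total = 2,771,000; weights = 0.0579, 0.0967, 0.1305, 0.1841, 0.2289, 0.3019.
2020: 0.0579×211.2 + 0.0967×232.6 + 0.1305×648.6 + 0.1841×1643.8 + 0.2289×2005.8 + 0.3019×4287.7 = 2175.6103 per 100,000.
2010: 0.0579×141.0 + 0.0967×174.8 + 0.1305×452.0 + 0.1841×896.6 + 0.2289×1533.9 + 0.3019×2653.2 = 1401.2552 per 100,000.
Ratio = 2175.6103 ÷ 1401.2552 = 1.55262.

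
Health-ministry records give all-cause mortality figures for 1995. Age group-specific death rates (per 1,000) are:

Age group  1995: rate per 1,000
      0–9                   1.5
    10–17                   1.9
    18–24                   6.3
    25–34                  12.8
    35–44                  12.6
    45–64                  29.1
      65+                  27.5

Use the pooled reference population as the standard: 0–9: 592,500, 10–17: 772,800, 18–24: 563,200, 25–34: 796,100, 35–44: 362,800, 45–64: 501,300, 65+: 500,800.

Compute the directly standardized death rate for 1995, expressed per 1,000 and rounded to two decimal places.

Standard total = 4,089,500; weights = 0.1449, 0.1890, 0.1377, 0.1947, 0.0887, 0.1226, 0.1225.
Standardized rate: 0.1449×1.5 + 0.1890×1.9 + 0.1377×6.3 + 0.1947×12.8 + 0.0887×12.6 + 0.1226×29.1 + 0.1225×27.5 = 11.9884 per 1,000.

11.99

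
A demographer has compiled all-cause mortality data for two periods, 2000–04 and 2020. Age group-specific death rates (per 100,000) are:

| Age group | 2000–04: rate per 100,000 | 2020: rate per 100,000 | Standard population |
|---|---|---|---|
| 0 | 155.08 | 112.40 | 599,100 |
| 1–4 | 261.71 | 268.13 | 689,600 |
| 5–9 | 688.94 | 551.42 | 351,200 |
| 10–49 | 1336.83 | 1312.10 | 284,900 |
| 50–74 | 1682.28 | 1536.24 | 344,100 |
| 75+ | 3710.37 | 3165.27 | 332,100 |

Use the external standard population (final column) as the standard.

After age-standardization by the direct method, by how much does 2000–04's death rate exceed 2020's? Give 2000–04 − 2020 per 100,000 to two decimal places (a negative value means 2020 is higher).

118.33

Standard total = 2,601,000; weights = 0.2303, 0.2651, 0.1350, 0.1095, 0.1323, 0.1277.
2000–04: 0.2303×155.08 + 0.2651×261.71 + 0.1350×688.94 + 0.1095×1336.83 + 0.1323×1682.28 + 0.1277×3710.37 = 1040.8645 per 100,000.
2020: 0.2303×112.40 + 0.2651×268.13 + 0.1350×551.42 + 0.1095×1312.10 + 0.1323×1536.24 + 0.1277×3165.27 = 922.5389 per 100,000.
Difference = 1040.8645 − 922.5389 = 118.3257.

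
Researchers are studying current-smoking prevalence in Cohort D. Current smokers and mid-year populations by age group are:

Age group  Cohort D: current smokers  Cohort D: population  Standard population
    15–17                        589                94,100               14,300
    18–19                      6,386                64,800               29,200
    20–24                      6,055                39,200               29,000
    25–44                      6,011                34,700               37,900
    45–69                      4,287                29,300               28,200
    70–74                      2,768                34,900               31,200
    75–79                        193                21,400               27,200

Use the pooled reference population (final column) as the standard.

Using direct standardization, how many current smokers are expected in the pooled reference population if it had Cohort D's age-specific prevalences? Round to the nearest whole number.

Age-specific rates per 1,000 for Cohort D: 6.259, 98.549, 154.464, 173.228, 146.314, 79.312, 9.019.
Expected current smokers = Σ (standard pop × age-specific rate ÷ 1,000)
= 14,300×6.259/1,000 + 29,200×98.549/1,000 + 29,000×154.464/1,000 + 37,900×173.228/1,000 + 28,200×146.314/1,000 + 31,200×79.312/1,000 + 27,200×9.019/1,000
= 89.51 + 2877.64 + 4479.46 + 6565.33 + 4126.05 + 2474.54 + 245.31 = 20857.85.

20858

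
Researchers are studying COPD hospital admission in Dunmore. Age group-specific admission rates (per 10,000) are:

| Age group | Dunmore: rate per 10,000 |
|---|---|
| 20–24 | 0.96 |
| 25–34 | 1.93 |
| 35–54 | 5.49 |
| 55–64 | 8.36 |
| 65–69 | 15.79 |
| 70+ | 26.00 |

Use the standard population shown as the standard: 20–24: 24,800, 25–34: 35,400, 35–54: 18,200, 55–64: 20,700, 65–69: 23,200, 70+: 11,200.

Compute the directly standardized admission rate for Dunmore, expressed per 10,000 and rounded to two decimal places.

7.66

Standard total = 133,500; weights = 0.1858, 0.2652, 0.1363, 0.1551, 0.1738, 0.0839.
Standardized rate: 0.1858×0.96 + 0.2652×1.93 + 0.1363×5.49 + 0.1551×8.36 + 0.1738×15.79 + 0.0839×26.00 = 7.6601 per 10,000.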